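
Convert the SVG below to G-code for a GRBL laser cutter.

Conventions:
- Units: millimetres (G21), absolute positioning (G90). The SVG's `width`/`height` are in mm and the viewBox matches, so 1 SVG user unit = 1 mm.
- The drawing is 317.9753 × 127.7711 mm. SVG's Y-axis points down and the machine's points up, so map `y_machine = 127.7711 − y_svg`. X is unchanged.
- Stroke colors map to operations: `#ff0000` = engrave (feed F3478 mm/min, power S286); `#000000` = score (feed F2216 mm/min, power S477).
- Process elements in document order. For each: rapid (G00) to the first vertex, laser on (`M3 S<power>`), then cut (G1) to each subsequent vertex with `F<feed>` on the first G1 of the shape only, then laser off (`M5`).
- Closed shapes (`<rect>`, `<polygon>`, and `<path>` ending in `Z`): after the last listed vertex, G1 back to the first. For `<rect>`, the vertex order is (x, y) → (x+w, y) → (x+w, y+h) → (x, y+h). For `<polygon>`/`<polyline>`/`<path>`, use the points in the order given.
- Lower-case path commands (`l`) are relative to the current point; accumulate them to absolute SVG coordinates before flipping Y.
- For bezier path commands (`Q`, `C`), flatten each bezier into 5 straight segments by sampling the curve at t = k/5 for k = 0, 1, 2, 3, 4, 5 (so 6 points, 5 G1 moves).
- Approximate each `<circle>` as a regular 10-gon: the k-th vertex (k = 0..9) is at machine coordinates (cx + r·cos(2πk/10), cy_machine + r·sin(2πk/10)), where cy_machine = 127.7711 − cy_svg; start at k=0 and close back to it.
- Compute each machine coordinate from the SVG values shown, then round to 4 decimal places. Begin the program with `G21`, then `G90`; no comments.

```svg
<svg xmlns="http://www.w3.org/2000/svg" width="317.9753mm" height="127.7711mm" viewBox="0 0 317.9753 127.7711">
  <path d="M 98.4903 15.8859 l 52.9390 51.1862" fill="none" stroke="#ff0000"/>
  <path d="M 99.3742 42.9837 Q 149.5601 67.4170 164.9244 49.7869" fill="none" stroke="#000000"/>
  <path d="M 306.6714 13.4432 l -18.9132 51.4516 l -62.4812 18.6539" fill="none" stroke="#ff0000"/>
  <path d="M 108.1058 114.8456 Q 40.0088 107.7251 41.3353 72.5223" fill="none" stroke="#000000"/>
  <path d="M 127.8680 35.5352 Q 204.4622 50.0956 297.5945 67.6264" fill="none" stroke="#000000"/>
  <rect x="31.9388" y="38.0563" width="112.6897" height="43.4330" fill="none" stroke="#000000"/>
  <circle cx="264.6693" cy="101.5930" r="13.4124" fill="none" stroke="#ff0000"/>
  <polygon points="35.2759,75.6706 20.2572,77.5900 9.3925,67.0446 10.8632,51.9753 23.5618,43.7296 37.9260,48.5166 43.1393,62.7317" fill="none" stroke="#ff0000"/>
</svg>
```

1 u = 1 mm; y_m = 127.7711 − y.

[1] `<path>` line segment, #ff0000→engrave S286 F3478: (98.4903,111.8852) → (151.4293,60.6990)

[2] `<path>` quadratic bezier, #000000→score S477 F2216: (99.3742,84.7874) → (118.0557,76.6966) → (133.9515,71.9709) → (147.0615,70.6103) → (157.3858,72.6147) → (164.9244,77.9842)

[3] `<path>` open polyline, #ff0000→engrave S286 F3478: (306.6714,114.3279) → (287.7582,62.8763) → (225.2770,44.2224)

[4] `<path>` quadratic bezier, #000000→score S477 F2216: (108.1058,12.9255) → (83.6439,16.8970) → (64.7360,23.1151) → (51.3819,31.5797) → (43.5816,42.2910) → (41.3353,55.2488)

[5] `<path>` quadratic bezier, #000000→score S477 F2216: (127.8680,92.2359) → (159.1672,86.2929) → (191.7895,80.1123) → (225.7348,73.6941) → (261.0031,67.0382) → (297.5945,60.1447)

[6] `<rect>` rectangle, #000000→score S477 F2216: (31.9388,89.7148) → (144.6285,89.7148) → (144.6285,46.2818) → (31.9388,46.2818) → (31.9388,89.7148) (closed)

[7] `<circle>` circle, #ff0000→engrave S286 F3478: (278.0817,26.1781) → (275.5202,34.0617) → (268.8140,38.9341) → (260.5246,38.9341) → (253.8184,34.0617) → (251.2569,26.1781) → (253.8184,18.2945) → (260.5246,13.4221) → (268.8140,13.4221) → (275.5202,18.2945) → (278.0817,26.1781) (closed)

[8] `<polygon>` regular polygon, #ff0000→engrave S286 F3478: (35.2759,52.1005) → (20.2572,50.1811) → (9.3925,60.7265) → (10.8632,75.7958) → (23.5618,84.0415) → (37.9260,79.2545) → (43.1393,65.0394) → (35.2759,52.1005) (closed)

G21
G90
G00 X98.4903 Y111.8852
M3 S286
G1 X151.4293 Y60.6990 F3478
M5
G00 X99.3742 Y84.7874
M3 S477
G1 X118.0557 Y76.6966 F2216
G1 X133.9515 Y71.9709
G1 X147.0615 Y70.6103
G1 X157.3858 Y72.6147
G1 X164.9244 Y77.9842
M5
G00 X306.6714 Y114.3279
M3 S286
G1 X287.7582 Y62.8763 F3478
G1 X225.2770 Y44.2224
M5
G00 X108.1058 Y12.9255
M3 S477
G1 X83.6439 Y16.8970 F2216
G1 X64.7360 Y23.1151
G1 X51.3819 Y31.5797
G1 X43.5816 Y42.2910
G1 X41.3353 Y55.2488
M5
G00 X127.8680 Y92.2359
M3 S477
G1 X159.1672 Y86.2929 F2216
G1 X191.7895 Y80.1123
G1 X225.7348 Y73.6941
G1 X261.0031 Y67.0382
G1 X297.5945 Y60.1447
M5
G00 X31.9388 Y89.7148
M3 S477
G1 X144.6285 Y89.7148 F2216
G1 X144.6285 Y46.2818
G1 X31.9388 Y46.2818
G1 X31.9388 Y89.7148
M5
G00 X278.0817 Y26.1781
M3 S286
G1 X275.5202 Y34.0617 F3478
G1 X268.8140 Y38.9341
G1 X260.5246 Y38.9341
G1 X253.8184 Y34.0617
G1 X251.2569 Y26.1781
G1 X253.8184 Y18.2945
G1 X260.5246 Y13.4221
G1 X268.8140 Y13.4221
G1 X275.5202 Y18.2945
G1 X278.0817 Y26.1781
M5
G00 X35.2759 Y52.1005
M3 S286
G1 X20.2572 Y50.1811 F3478
G1 X9.3925 Y60.7265
G1 X10.8632 Y75.7958
G1 X23.5618 Y84.0415
G1 X37.9260 Y79.2545
G1 X43.1393 Y65.0394
G1 X35.2759 Y52.1005
M5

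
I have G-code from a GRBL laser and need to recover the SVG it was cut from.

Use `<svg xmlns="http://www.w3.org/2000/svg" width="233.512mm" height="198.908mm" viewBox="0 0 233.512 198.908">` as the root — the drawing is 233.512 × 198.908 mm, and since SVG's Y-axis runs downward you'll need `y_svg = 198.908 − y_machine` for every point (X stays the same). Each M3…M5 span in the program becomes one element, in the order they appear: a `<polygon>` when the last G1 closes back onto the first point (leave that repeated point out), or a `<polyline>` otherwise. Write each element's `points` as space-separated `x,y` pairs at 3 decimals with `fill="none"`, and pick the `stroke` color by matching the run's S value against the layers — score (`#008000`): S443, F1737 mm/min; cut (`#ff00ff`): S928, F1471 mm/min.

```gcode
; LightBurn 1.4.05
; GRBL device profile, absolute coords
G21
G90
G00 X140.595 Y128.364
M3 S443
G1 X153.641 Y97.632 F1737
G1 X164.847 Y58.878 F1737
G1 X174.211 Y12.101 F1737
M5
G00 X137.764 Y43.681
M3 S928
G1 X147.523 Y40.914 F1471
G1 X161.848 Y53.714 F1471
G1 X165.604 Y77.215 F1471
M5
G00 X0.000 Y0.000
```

<svg xmlns="http://www.w3.org/2000/svg" width="233.512mm" height="198.908mm" viewBox="0 0 233.512 198.908">
  <polyline points="140.595,70.544 153.641,101.276 164.847,140.030 174.211,186.807" fill="none" stroke="#008000"/>
  <polyline points="137.764,155.227 147.523,157.994 161.848,145.194 165.604,121.693" fill="none" stroke="#ff00ff"/>
</svg>

Machine Y-up, SVG Y-down with viewBox height 198.908, so y_svg = 198.908 − y_machine; X carries over.

Run 1: S443 ⇒ score layer `#008000`. The run is open, so emit a `<polyline>` with points (Y-flipped): 140.595,70.544 153.641,101.276 164.847,140.030 174.211,186.807.

Run 2: power S928 maps to stroke `#ff00ff` (cut). The run is open, so emit a `<polyline>` with points (Y-flipped): 137.764,155.227 147.523,157.994 161.848,145.194 165.604,121.693.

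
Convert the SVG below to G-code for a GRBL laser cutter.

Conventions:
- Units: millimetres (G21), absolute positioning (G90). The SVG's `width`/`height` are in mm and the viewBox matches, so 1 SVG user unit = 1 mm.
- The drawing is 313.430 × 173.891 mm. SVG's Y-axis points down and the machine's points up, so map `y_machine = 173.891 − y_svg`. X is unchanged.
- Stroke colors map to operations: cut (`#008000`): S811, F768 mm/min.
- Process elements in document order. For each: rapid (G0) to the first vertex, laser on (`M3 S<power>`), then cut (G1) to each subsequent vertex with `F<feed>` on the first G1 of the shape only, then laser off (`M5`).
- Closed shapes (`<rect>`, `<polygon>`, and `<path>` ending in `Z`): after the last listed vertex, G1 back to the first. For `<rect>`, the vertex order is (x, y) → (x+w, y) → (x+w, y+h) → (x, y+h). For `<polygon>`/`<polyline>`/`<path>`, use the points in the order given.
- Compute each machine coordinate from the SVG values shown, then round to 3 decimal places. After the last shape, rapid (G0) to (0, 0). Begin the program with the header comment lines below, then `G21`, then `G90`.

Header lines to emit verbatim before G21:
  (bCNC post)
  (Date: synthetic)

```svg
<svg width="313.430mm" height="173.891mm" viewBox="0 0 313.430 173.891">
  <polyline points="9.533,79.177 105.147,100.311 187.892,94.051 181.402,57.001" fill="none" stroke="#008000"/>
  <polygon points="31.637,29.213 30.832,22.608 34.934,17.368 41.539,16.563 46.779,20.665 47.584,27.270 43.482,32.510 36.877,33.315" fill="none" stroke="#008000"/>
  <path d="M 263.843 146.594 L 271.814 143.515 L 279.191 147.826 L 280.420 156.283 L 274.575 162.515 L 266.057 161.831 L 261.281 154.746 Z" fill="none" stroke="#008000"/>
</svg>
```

(bCNC post)
(Date: synthetic)
G21
G90
G0 X9.533 Y94.714
M3 S811
G1 X105.147 Y73.580 F768
G1 X187.892 Y79.840
G1 X181.402 Y116.890
M5
G0 X31.637 Y144.678
M3 S811
G1 X30.832 Y151.283 F768
G1 X34.934 Y156.523
G1 X41.539 Y157.328
G1 X46.779 Y153.226
G1 X47.584 Y146.621
G1 X43.482 Y141.381
G1 X36.877 Y140.576
G1 X31.637 Y144.678
M5
G0 X263.843 Y27.297
M3 S811
G1 X271.814 Y30.376 F768
G1 X279.191 Y26.065
G1 X280.420 Y17.608
G1 X274.575 Y11.376
G1 X266.057 Y12.060
G1 X261.281 Y19.145
G1 X263.843 Y27.297
M5
G0 X0.000 Y0.000

Since the viewBox matches the mm dimensions, user units are millimetres directly. The only transform is the Y-flip y_m = 173.891 − y_svg.

Shape 1 is a open polyline drawn with `<polyline>`. Its stroke #008000 means cut at S811, F768. After flipping Y the toolpath is (9.533,94.714) → (105.147,73.580) → (187.892,79.840) → (181.402,116.890).

Shape 2 is a regular polygon drawn with `<polygon>`. Its stroke #008000 means cut at S811, F768. After flipping Y the toolpath is (31.637,144.678) → (30.832,151.283) → (34.934,156.523) → (41.539,157.328) → (46.779,153.226) → (47.584,146.621) → (43.482,141.381) → (36.877,140.576) → (31.637,144.678), returning to the start.

Shape 3 is a regular polygon drawn with `<path>`. Its stroke #008000 means cut at S811, F768. After flipping Y the toolpath is (263.843,27.297) → (271.814,30.376) → (279.191,26.065) → (280.420,17.608) → (274.575,11.376) → (266.057,12.060) → (261.281,19.145) → (263.843,27.297), returning to the start.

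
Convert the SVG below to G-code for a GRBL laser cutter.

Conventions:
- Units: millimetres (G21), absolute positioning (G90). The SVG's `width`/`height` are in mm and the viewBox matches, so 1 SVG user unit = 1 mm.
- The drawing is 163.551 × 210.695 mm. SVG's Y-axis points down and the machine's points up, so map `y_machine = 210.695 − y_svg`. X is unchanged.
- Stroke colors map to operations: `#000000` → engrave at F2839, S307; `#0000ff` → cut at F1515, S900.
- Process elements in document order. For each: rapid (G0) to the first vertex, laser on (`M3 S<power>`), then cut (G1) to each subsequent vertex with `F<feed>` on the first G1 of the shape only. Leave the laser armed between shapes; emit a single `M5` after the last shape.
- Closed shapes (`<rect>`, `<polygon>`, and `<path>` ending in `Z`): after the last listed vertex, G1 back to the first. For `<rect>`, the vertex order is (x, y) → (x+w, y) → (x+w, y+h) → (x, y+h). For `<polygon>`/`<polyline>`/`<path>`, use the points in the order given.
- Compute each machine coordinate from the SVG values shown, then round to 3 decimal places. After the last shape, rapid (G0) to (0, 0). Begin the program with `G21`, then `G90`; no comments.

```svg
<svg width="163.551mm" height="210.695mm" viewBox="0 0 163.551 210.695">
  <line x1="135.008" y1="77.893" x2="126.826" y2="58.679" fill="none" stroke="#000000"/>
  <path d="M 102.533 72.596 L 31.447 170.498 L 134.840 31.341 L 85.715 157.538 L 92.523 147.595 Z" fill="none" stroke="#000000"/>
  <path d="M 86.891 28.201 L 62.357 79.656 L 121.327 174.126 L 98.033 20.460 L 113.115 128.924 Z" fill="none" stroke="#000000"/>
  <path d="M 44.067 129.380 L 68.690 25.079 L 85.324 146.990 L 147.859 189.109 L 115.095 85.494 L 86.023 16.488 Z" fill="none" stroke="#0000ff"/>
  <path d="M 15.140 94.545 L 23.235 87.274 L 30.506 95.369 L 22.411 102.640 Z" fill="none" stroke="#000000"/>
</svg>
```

G21
G90
G0 X135.008 Y132.802
M3 S307
G1 X126.826 Y152.016 F2839
G0 X102.533 Y138.099
M3 S307
G1 X31.447 Y40.197 F2839
G1 X134.840 Y179.354
G1 X85.715 Y53.157
G1 X92.523 Y63.100
G1 X102.533 Y138.099
G0 X86.891 Y182.494
M3 S307
G1 X62.357 Y131.039 F2839
G1 X121.327 Y36.569
G1 X98.033 Y190.235
G1 X113.115 Y81.771
G1 X86.891 Y182.494
G0 X44.067 Y81.315
M3 S900
G1 X68.690 Y185.616 F1515
G1 X85.324 Y63.705
G1 X147.859 Y21.586
G1 X115.095 Y125.201
G1 X86.023 Y194.207
G1 X44.067 Y81.315
G0 X15.140 Y116.150
M3 S307
G1 X23.235 Y123.421 F2839
G1 X30.506 Y115.326
G1 X22.411 Y108.055
G1 X15.140 Y116.150
M5
G0 X0.000 Y0.000

viewBox `0 0 163.551 210.695` with mm width/height → 1 unit = 1 mm. Flip: y_m = 210.695 − y_svg.

**Shape 1** — `<line>` line segment, stroke `#000000` → engrave (S307, F2839). Machine vertices: (135.008,132.802) → (126.826,152.016). Open path.

**Shape 2** — `<path>` closed polygon, stroke `#000000` → engrave (S307, F2839). Machine vertices: (102.533,138.099) → (31.447,40.197) → (134.840,179.354) → (85.715,53.157) → (92.523,63.100) → (102.533,138.099). Closed: final G1 returns to the first vertex.

**Shape 3** — `<path>` closed polygon, stroke `#000000` → engrave (S307, F2839). Machine vertices: (86.891,182.494) → (62.357,131.039) → (121.327,36.569) → (98.033,190.235) → (113.115,81.771) → (86.891,182.494). Closed: final G1 returns to the first vertex.

**Shape 4** — `<path>` closed polygon, stroke `#0000ff` → cut (S900, F1515). Machine vertices: (44.067,81.315) → (68.690,185.616) → (85.324,63.705) → (147.859,21.586) → (115.095,125.201) → (86.023,194.207) → (44.067,81.315). Closed: final G1 returns to the first vertex.

**Shape 5** — `<path>` regular polygon, stroke `#000000` → engrave (S307, F2839). Machine vertices: (15.140,116.150) → (23.235,123.421) → (30.506,115.326) → (22.411,108.055) → (15.140,116.150). Closed: final G1 returns to the first vertex.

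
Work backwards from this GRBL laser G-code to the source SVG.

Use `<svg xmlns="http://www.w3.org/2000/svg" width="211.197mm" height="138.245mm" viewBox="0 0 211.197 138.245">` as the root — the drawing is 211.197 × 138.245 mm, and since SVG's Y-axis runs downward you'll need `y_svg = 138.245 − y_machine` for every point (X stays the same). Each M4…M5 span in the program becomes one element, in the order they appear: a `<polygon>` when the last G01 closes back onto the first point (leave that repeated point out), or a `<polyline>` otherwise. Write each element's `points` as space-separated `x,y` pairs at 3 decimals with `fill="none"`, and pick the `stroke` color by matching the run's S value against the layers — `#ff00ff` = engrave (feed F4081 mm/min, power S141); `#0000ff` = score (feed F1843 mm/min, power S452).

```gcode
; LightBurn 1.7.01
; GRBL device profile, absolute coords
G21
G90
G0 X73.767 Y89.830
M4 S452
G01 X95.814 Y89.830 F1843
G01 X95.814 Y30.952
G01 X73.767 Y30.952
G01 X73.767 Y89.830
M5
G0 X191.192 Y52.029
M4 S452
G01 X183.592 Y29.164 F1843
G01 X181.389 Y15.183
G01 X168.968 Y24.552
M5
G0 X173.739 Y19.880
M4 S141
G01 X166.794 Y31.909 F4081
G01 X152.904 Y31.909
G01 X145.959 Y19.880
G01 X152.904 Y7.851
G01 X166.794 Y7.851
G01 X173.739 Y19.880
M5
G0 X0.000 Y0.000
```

y_svg = 138.245 − y_m.

[1] S452→`#0000ff` (score); closed run; points: 73.767,48.415 95.814,48.415 95.814,107.293 73.767,107.293

[2] S452→`#0000ff` (score); open run; points: 191.192,86.216 183.592,109.081 181.389,123.062 168.968,113.693

[3] S141→`#ff00ff` (engrave); closed run; points: 173.739,118.365 166.794,106.336 152.904,106.336 145.959,118.365 152.904,130.394 166.794,130.394

<svg xmlns="http://www.w3.org/2000/svg" width="211.197mm" height="138.245mm" viewBox="0 0 211.197 138.245">
  <polygon points="73.767,48.415 95.814,48.415 95.814,107.293 73.767,107.293" fill="none" stroke="#0000ff"/>
  <polyline points="191.192,86.216 183.592,109.081 181.389,123.062 168.968,113.693" fill="none" stroke="#0000ff"/>
  <polygon points="173.739,118.365 166.794,106.336 152.904,106.336 145.959,118.365 152.904,130.394 166.794,130.394" fill="none" stroke="#ff00ff"/>
</svg>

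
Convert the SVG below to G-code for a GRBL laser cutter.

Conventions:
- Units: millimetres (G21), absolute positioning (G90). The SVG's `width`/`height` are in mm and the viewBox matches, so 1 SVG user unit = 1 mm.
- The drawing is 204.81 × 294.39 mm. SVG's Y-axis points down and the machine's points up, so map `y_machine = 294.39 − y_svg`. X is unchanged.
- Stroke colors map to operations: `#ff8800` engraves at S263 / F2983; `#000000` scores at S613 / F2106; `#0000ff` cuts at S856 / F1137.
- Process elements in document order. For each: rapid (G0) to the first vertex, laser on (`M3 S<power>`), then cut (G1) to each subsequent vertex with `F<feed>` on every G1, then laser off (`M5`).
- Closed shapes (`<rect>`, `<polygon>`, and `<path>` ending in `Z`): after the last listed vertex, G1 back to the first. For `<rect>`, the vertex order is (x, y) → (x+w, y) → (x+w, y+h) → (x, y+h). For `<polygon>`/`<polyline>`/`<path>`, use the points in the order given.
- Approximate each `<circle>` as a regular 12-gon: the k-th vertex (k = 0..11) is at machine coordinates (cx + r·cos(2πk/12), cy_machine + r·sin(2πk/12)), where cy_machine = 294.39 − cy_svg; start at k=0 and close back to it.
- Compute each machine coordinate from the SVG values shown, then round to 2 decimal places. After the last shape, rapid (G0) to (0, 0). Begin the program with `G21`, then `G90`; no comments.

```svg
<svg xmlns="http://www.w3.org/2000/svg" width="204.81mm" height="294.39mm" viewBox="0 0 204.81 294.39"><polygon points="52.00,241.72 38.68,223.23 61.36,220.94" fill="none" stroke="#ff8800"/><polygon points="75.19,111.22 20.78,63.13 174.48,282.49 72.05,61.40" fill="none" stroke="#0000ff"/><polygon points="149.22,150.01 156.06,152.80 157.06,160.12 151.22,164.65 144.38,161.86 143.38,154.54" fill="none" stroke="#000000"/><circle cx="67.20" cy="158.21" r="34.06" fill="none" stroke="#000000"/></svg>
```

G21
G90
G0 X52.00 Y52.67
M3 S263
G1 X38.68 Y71.16 F2983
G1 X61.36 Y73.45 F2983
G1 X52.00 Y52.67 F2983
M5
G0 X75.19 Y183.17
M3 S856
G1 X20.78 Y231.26 F1137
G1 X174.48 Y11.90 F1137
G1 X72.05 Y232.99 F1137
G1 X75.19 Y183.17 F1137
M5
G0 X149.22 Y144.38
M3 S613
G1 X156.06 Y141.59 F2106
G1 X157.06 Y134.27 F2106
G1 X151.22 Y129.74 F2106
G1 X144.38 Y132.53 F2106
G1 X143.38 Y139.85 F2106
G1 X149.22 Y144.38 F2106
M5
G0 X101.26 Y136.18
M3 S613
G1 X96.70 Y153.21 F2106
G1 X84.23 Y165.68 F2106
G1 X67.20 Y170.24 F2106
G1 X50.17 Y165.68 F2106
G1 X37.70 Y153.21 F2106
G1 X33.14 Y136.18 F2106
G1 X37.70 Y119.15 F2106
G1 X50.17 Y106.68 F2106
G1 X67.20 Y102.12 F2106
G1 X84.23 Y106.68 F2106
G1 X96.70 Y119.15 F2106
G1 X101.26 Y136.18 F2106
M5
G0 X0.00 Y0.00

Since the viewBox matches the mm dimensions, user units are millimetres directly. The only transform is the Y-flip y_m = 294.39 − y_svg.

Shape 1 is a regular polygon drawn with `<polygon>`. Its stroke #ff8800 means engrave at S263, F2983. After flipping Y the toolpath is (52.00,52.67) → (38.68,71.16) → (61.36,73.45) → (52.00,52.67), returning to the start.

Shape 2 is a closed polygon drawn with `<polygon>`. Its stroke #0000ff means cut at S856, F1137. After flipping Y the toolpath is (75.19,183.17) → (20.78,231.26) → (174.48,11.90) → (72.05,232.99) → (75.19,183.17), returning to the start.

Shape 3 is a regular polygon drawn with `<polygon>`. Its stroke #000000 means score at S613, F2106. After flipping Y the toolpath is (149.22,144.38) → (156.06,141.59) → (157.06,134.27) → (151.22,129.74) → (144.38,132.53) → (143.38,139.85) → (149.22,144.38), returning to the start.

Shape 4 is a circle drawn with `<circle>`. Its stroke #000000 means score at S613, F2106. After flipping Y the toolpath is (101.26,136.18) → (96.70,153.21) → (84.23,165.68) → (67.20,170.24) → (50.17,165.68) → (37.70,153.21) → (33.14,136.18) → (37.70,119.15) → (50.17,106.68) → (67.20,102.12) → (84.23,106.68) → (96.70,119.15) → (101.26,136.18), returning to the start.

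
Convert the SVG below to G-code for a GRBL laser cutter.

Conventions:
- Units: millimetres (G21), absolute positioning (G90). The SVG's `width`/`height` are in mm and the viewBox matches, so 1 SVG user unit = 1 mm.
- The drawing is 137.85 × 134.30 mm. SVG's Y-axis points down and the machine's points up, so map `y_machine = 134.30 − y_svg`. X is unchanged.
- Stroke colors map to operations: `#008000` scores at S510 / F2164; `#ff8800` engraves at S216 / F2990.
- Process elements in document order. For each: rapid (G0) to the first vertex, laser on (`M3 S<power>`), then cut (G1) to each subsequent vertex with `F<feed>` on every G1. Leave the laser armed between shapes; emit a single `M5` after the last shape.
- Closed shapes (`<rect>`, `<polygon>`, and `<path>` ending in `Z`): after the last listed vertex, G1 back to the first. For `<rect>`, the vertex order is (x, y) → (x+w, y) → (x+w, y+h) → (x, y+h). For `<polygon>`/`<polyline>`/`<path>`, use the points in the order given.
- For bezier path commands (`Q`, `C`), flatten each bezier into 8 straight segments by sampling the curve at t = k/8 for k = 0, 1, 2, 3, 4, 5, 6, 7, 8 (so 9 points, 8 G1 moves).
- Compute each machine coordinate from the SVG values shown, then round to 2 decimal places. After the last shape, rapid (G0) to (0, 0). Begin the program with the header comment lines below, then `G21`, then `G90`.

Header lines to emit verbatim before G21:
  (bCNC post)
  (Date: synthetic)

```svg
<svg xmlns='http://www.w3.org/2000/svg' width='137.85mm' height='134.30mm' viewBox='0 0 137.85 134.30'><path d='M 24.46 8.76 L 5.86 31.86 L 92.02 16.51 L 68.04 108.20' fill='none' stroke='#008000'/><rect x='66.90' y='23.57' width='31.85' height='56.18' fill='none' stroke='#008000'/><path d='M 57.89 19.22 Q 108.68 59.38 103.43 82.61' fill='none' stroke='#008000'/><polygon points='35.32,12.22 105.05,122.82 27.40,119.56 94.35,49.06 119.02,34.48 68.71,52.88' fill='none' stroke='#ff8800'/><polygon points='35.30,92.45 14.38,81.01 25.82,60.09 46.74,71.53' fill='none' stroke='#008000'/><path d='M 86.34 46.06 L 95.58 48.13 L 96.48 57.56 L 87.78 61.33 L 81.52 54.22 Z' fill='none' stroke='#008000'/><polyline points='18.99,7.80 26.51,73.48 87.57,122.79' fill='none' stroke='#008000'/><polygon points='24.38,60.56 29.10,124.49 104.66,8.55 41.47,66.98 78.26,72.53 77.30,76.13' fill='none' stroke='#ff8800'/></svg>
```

(bCNC post)
(Date: synthetic)
G21
G90
G0 X24.46 Y125.54
M3 S510
G1 X5.86 Y102.44 F2164
G1 X92.02 Y117.79 F2164
G1 X68.04 Y26.10 F2164
G0 X66.90 Y110.73
M3 S510
G1 X98.75 Y110.73 F2164
G1 X98.75 Y54.55 F2164
G1 X66.90 Y54.55 F2164
G1 X66.90 Y110.73 F2164
G0 X57.89 Y115.08
M3 S510
G1 X69.71 Y105.30 F2164
G1 X79.78 Y96.06 F2164
G1 X88.10 Y87.34 F2164
G1 X94.67 Y79.15 F2164
G1 X99.49 Y71.49 F2164
G1 X102.55 Y64.36 F2164
G1 X103.87 Y57.76 F2164
G1 X103.43 Y51.69 F2164
G0 X35.32 Y122.08
M3 S216
G1 X105.05 Y11.48 F2990
G1 X27.40 Y14.74 F2990
G1 X94.35 Y85.24 F2990
G1 X119.02 Y99.82 F2990
G1 X68.71 Y81.42 F2990
G1 X35.32 Y122.08 F2990
G0 X35.30 Y41.85
M3 S510
G1 X14.38 Y53.29 F2164
G1 X25.82 Y74.21 F2164
G1 X46.74 Y62.77 F2164
G1 X35.30 Y41.85 F2164
G0 X86.34 Y88.24
M3 S510
G1 X95.58 Y86.17 F2164
G1 X96.48 Y76.74 F2164
G1 X87.78 Y72.97 F2164
G1 X81.52 Y80.08 F2164
G1 X86.34 Y88.24 F2164
G0 X18.99 Y126.50
M3 S510
G1 X26.51 Y60.82 F2164
G1 X87.57 Y11.51 F2164
G0 X24.38 Y73.74
M3 S216
G1 X29.10 Y9.81 F2990
G1 X104.66 Y125.75 F2990
G1 X41.47 Y67.32 F2990
G1 X78.26 Y61.77 F2990
G1 X77.30 Y58.17 F2990
G1 X24.38 Y73.74 F2990
M5
G0 X0.00 Y0.00

1 u = 1 mm; y_m = 134.30 − y.

[1] `<path>` open polyline, #008000→score S510 F2164: (24.46,125.54) → (5.86,102.44) → (92.02,117.79) → (68.04,26.10)

[2] `<rect>` rectangle, #008000→score S510 F2164: (66.90,110.73) → (98.75,110.73) → (98.75,54.55) → (66.90,54.55) → (66.90,110.73) (closed)

[3] `<path>` quadratic bezier, #008000→score S510 F2164: (57.89,115.08) → (69.71,105.30) → (79.78,96.06) → (88.10,87.34) → (94.67,79.15) → (99.49,71.49) → (102.55,64.36) → (103.87,57.76) → (103.43,51.69)

[4] `<polygon>` closed polygon, #ff8800→engrave S216 F2990: (35.32,122.08) → (105.05,11.48) → (27.40,14.74) → (94.35,85.24) → (119.02,99.82) → (68.71,81.42) → (35.32,122.08) (closed)

[5] `<polygon>` regular polygon, #008000→score S510 F2164: (35.30,41.85) → (14.38,53.29) → (25.82,74.21) → (46.74,62.77) → (35.30,41.85) (closed)

[6] `<path>` regular polygon, #008000→score S510 F2164: (86.34,88.24) → (95.58,86.17) → (96.48,76.74) → (87.78,72.97) → (81.52,80.08) → (86.34,88.24) (closed)

[7] `<polyline>` open polyline, #008000→score S510 F2164: (18.99,126.50) → (26.51,60.82) → (87.57,11.51)

[8] `<polygon>` closed polygon, #ff8800→engrave S216 F2990: (24.38,73.74) → (29.10,9.81) → (104.66,125.75) → (41.47,67.32) → (78.26,61.77) → (77.30,58.17) → (24.38,73.74) (closed)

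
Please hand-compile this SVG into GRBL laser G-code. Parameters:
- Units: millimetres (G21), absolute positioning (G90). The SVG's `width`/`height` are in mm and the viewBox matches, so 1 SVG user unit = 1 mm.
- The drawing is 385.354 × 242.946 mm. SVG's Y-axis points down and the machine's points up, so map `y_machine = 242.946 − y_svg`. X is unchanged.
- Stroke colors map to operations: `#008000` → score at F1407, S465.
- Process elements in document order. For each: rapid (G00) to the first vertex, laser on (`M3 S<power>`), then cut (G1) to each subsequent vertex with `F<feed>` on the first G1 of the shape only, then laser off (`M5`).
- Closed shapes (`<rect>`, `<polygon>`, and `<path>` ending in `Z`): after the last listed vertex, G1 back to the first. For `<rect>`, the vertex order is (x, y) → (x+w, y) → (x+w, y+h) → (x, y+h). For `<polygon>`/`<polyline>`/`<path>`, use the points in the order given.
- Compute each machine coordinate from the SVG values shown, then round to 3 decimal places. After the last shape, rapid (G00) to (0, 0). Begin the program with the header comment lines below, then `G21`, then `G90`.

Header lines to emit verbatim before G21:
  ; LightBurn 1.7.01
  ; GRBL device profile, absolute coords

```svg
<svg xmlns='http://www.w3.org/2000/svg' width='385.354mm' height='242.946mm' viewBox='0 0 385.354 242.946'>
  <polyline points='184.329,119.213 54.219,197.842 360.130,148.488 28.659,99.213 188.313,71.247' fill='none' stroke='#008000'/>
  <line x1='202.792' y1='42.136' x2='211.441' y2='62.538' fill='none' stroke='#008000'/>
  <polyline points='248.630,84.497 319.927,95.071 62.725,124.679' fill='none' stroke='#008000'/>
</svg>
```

; LightBurn 1.7.01
; GRBL device profile, absolute coords
G21
G90
G00 X184.329 Y123.733
M3 S465
G1 X54.219 Y45.104 F1407
G1 X360.130 Y94.458
G1 X28.659 Y143.733
G1 X188.313 Y171.699
M5
G00 X202.792 Y200.810
M3 S465
G1 X211.441 Y180.408 F1407
M5
G00 X248.630 Y158.449
M3 S465
G1 X319.927 Y147.875 F1407
G1 X62.725 Y118.267
M5
G00 X0.000 Y0.000

1 u = 1 mm; y_m = 242.946 − y.

[1] `<polyline>` open polyline, #008000→score S465 F1407: (184.329,123.733) → (54.219,45.104) → (360.130,94.458) → (28.659,143.733) → (188.313,171.699)

[2] `<line>` line segment, #008000→score S465 F1407: (202.792,200.810) → (211.441,180.408)

[3] `<polyline>` open polyline, #008000→score S465 F1407: (248.630,158.449) → (319.927,147.875) → (62.725,118.267)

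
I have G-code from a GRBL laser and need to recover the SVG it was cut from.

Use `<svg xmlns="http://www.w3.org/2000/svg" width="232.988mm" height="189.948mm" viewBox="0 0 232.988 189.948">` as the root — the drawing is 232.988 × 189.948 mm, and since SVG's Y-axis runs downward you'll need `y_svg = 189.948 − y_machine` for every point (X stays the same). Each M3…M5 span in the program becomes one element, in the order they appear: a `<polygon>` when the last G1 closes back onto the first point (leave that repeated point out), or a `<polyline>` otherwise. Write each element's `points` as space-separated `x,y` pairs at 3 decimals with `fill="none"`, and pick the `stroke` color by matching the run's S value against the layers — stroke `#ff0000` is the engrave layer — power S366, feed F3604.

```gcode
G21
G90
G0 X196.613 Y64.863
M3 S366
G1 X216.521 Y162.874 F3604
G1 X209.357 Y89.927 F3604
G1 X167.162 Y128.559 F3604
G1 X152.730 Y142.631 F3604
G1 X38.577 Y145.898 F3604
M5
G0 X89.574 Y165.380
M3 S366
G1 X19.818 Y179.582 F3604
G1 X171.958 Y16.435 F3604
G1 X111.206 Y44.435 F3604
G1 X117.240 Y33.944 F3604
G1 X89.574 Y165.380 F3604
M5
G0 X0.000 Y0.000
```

<svg xmlns="http://www.w3.org/2000/svg" width="232.988mm" height="189.948mm" viewBox="0 0 232.988 189.948">
  <polyline points="196.613,125.085 216.521,27.074 209.357,100.021 167.162,61.389 152.730,47.317 38.577,44.050" fill="none" stroke="#ff0000"/>
  <polygon points="89.574,24.568 19.818,10.366 171.958,173.513 111.206,145.513 117.240,156.004" fill="none" stroke="#ff0000"/>
</svg>

Each laser-on run becomes one SVG element. Flip Y back into SVG space with y_svg = 189.948 − y_machine. Every run uses S366, so all elements get stroke `#ff0000` (engrave).

Run 1: The run is open, so emit a `<polyline>` with points (Y-flipped): 196.613,125.085 216.521,27.074 209.357,100.021 167.162,61.389 152.730,47.317 38.577,44.050.

Run 2: The run returns to its start, so emit a `<polygon>` with points (Y-flipped): 89.574,24.568 19.818,10.366 171.958,173.513 111.206,145.513 117.240,156.004.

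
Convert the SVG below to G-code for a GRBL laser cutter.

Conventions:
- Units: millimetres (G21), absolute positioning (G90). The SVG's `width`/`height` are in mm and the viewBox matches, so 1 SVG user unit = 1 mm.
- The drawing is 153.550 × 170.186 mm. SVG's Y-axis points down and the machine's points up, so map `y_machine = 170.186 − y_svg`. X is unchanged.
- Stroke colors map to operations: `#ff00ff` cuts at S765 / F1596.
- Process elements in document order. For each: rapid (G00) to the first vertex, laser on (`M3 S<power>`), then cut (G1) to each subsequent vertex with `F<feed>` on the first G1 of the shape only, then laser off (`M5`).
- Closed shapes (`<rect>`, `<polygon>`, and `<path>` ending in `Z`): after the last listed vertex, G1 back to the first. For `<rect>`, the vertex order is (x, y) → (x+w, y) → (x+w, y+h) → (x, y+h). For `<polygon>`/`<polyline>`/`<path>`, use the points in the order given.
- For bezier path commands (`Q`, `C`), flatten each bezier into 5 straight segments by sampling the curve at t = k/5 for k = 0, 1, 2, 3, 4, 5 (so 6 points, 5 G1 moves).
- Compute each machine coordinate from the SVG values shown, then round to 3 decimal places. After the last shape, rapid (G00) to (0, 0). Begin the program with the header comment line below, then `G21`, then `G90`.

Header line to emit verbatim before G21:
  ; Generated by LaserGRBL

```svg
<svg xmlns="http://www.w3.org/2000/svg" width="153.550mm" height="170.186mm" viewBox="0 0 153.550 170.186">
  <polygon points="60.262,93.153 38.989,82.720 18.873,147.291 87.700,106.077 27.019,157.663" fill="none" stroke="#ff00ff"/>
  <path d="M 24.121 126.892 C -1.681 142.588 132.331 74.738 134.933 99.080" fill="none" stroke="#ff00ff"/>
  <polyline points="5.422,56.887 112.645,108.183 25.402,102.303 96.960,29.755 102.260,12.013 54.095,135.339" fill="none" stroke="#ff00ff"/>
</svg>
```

; Generated by LaserGRBL
G21
G90
G00 X60.262 Y77.033
M3 S765
G1 X38.989 Y87.466 F1596
G1 X18.873 Y22.895
G1 X87.700 Y64.109
G1 X27.019 Y12.523
G1 X60.262 Y77.033
M5
G00 X24.121 Y43.294
M3 S765
G1 X25.488 Y42.496 F1596
G1 X51.231 Y53.314
G1 X87.372 Y67.311
G1 X119.932 Y76.054
G1 X134.933 Y71.106
M5
G00 X5.422 Y113.299
M3 S765
G1 X112.645 Y62.003 F1596
G1 X25.402 Y67.883
G1 X96.960 Y140.431
G1 X102.260 Y158.173
G1 X54.095 Y34.847
M5
G00 X0.000 Y0.000

Since the viewBox matches the mm dimensions, user units are millimetres directly. The only transform is the Y-flip y_m = 170.186 − y_svg.

Shape 1 is a closed polygon drawn with `<polygon>`. Its stroke #ff00ff means cut at S765, F1596. After flipping Y the toolpath is (60.262,77.033) → (38.989,87.466) → (18.873,22.895) → (87.700,64.109) → (27.019,12.523) → (60.262,77.033), returning to the start.

Shape 2 is a cubic bezier drawn with `<path>`. Its stroke #ff00ff means cut at S765, F1596. After flipping Y the toolpath is (24.121,43.294) → (25.488,42.496) → (51.231,53.314) → (87.372,67.311) → (119.932,76.054) → (134.933,71.106).

Shape 3 is a open polyline drawn with `<polyline>`. Its stroke #ff00ff means cut at S765, F1596. After flipping Y the toolpath is (5.422,113.299) → (112.645,62.003) → (25.402,67.883) → (96.960,140.431) → (102.260,158.173) → (54.095,34.847).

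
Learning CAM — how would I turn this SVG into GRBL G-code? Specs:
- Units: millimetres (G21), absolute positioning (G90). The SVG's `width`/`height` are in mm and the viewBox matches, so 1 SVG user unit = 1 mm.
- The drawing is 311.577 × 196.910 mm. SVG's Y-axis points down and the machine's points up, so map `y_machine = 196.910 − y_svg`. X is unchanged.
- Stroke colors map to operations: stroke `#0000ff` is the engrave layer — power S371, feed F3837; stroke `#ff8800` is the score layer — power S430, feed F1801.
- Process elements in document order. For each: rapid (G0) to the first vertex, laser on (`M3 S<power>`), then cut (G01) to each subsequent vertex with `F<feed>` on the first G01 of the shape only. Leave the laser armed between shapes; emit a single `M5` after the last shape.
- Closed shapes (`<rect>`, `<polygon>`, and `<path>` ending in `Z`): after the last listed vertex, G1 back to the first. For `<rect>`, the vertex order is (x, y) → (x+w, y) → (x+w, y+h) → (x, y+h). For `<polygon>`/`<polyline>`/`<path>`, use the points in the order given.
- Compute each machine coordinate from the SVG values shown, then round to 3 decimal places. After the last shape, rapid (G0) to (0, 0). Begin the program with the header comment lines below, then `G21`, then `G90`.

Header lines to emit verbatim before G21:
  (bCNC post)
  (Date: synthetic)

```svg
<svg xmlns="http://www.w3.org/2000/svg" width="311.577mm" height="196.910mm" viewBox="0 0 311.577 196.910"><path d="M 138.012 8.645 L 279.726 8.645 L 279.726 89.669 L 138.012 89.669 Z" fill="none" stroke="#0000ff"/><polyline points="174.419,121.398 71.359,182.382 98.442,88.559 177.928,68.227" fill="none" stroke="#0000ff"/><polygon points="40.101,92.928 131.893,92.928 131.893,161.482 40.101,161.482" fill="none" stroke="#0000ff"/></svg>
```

(bCNC post)
(Date: synthetic)
G21
G90
G0 X138.012 Y188.265
M3 S371
G01 X279.726 Y188.265 F3837
G01 X279.726 Y107.241
G01 X138.012 Y107.241
G01 X138.012 Y188.265
G0 X174.419 Y75.512
M3 S371
G01 X71.359 Y14.528 F3837
G01 X98.442 Y108.351
G01 X177.928 Y128.683
G0 X40.101 Y103.982
M3 S371
G01 X131.893 Y103.982 F3837
G01 X131.893 Y35.428
G01 X40.101 Y35.428
G01 X40.101 Y103.982
M5
G0 X0.000 Y0.000

1 u = 1 mm; y_m = 196.910 − y.

[1] `<path>` rectangle, #0000ff→engrave S371 F3837: (138.012,188.265) → (279.726,188.265) → (279.726,107.241) → (138.012,107.241) → (138.012,188.265) (closed)

[2] `<polyline>` open polyline, #0000ff→engrave S371 F3837: (174.419,75.512) → (71.359,14.528) → (98.442,108.351) → (177.928,128.683)

[3] `<polygon>` rectangle, #0000ff→engrave S371 F3837: (40.101,103.982) → (131.893,103.982) → (131.893,35.428) → (40.101,35.428) → (40.101,103.982) (closed)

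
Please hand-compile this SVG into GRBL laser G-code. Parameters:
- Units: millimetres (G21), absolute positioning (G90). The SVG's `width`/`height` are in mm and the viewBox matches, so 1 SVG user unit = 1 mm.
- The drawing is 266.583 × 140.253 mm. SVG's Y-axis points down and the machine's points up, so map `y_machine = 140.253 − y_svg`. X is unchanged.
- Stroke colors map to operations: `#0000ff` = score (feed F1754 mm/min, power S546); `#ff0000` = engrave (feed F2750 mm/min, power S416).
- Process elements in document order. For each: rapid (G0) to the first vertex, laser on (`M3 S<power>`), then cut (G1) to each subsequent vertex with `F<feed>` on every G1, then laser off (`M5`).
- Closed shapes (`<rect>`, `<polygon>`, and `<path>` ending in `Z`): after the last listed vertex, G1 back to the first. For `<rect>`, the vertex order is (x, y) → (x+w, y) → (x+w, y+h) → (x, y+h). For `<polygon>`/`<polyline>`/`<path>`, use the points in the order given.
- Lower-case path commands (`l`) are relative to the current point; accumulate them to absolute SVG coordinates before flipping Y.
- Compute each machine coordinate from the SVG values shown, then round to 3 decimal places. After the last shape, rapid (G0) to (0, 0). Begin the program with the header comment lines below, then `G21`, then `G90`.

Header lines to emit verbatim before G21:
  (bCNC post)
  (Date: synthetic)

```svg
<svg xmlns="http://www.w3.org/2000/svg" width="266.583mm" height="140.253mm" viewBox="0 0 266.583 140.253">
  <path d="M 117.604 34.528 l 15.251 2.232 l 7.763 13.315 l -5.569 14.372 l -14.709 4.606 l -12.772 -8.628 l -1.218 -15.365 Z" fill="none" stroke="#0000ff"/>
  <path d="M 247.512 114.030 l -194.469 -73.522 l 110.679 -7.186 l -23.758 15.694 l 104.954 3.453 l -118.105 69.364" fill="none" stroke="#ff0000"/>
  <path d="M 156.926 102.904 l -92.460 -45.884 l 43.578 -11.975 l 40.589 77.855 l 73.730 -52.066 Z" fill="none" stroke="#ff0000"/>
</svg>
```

(bCNC post)
(Date: synthetic)
G21
G90
G0 X117.604 Y105.725
M3 S546
G1 X132.855 Y103.493 F1754
G1 X140.618 Y90.178 F1754
G1 X135.049 Y75.806 F1754
G1 X120.340 Y71.200 F1754
G1 X107.568 Y79.828 F1754
G1 X106.350 Y95.193 F1754
G1 X117.604 Y105.725 F1754
M5
G0 X247.512 Y26.223
M3 S416
G1 X53.043 Y99.745 F2750
G1 X163.722 Y106.931 F2750
G1 X139.964 Y91.237 F2750
G1 X244.918 Y87.784 F2750
G1 X126.813 Y18.420 F2750
M5
G0 X156.926 Y37.349
M3 S416
G1 X64.466 Y83.233 F2750
G1 X108.044 Y95.208 F2750
G1 X148.633 Y17.353 F2750
G1 X222.363 Y69.419 F2750
G1 X156.926 Y37.349 F2750
M5
G0 X0.000 Y0.000

1 u = 1 mm; y_m = 140.253 − y.

[1] `<path>` regular polygon, #0000ff→score S546 F1754: (117.604,105.725) → (132.855,103.493) → (140.618,90.178) → (135.049,75.806) → (120.340,71.200) → (107.568,79.828) → (106.350,95.193) → (117.604,105.725) (closed)

[2] `<path>` open polyline, #ff0000→engrave S416 F2750: (247.512,26.223) → (53.043,99.745) → (163.722,106.931) → (139.964,91.237) → (244.918,87.784) → (126.813,18.420)

[3] `<path>` closed polygon, #ff0000→engrave S416 F2750: (156.926,37.349) → (64.466,83.233) → (108.044,95.208) → (148.633,17.353) → (222.363,69.419) → (156.926,37.349) (closed)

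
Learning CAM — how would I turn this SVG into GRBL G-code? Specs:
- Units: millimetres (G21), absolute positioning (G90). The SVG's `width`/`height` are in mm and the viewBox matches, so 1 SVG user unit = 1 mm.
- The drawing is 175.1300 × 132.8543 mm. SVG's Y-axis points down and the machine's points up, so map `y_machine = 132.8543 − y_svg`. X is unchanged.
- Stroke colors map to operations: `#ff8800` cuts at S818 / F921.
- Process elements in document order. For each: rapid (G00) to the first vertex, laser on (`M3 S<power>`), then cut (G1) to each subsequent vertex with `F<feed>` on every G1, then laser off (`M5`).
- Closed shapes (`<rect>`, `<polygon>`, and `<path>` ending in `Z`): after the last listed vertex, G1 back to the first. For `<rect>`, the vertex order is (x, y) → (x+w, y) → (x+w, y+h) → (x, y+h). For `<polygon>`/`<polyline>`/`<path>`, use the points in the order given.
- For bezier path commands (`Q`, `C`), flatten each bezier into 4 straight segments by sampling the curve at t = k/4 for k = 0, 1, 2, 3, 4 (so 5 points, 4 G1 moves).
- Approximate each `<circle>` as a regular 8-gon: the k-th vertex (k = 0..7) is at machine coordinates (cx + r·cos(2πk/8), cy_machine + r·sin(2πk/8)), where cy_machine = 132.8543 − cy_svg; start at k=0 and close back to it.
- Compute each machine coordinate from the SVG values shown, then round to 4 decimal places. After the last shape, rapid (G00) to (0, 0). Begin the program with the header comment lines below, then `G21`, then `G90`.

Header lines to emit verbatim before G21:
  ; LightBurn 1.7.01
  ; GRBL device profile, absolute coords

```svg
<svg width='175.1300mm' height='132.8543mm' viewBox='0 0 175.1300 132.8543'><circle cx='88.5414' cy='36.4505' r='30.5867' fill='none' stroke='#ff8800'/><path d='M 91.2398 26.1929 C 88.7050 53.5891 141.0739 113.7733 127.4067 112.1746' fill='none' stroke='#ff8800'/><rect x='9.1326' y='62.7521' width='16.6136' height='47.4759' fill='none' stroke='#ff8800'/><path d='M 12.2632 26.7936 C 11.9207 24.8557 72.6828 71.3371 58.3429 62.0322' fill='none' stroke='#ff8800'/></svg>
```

; LightBurn 1.7.01
; GRBL device profile, absolute coords
G21
G90
G00 X119.1281 Y96.4038
M3 S818
G1 X110.1695 Y118.0319 F921
G1 X88.5414 Y126.9905 F921
G1 X66.9133 Y118.0319 F921
G1 X57.9547 Y96.4038 F921
G1 X66.9133 Y74.7757 F921
G1 X88.5414 Y65.8171 F921
G1 X110.1695 Y74.7757 F921
G1 X119.1281 Y96.4038 F921
M5
G00 X91.2398 Y106.6614
M3 S818
G1 X97.7435 Y81.4442 F921
G1 X113.4979 Y52.7975 F921
G1 X127.1650 Y29.5873 F921
G1 X127.4067 Y20.6797 F921
M5
G00 X9.1326 Y70.1022
M3 S818
G1 X25.7462 Y70.1022 F921
G1 X25.7462 Y22.6263 F921
G1 X9.1326 Y22.6263 F921
G1 X9.1326 Y70.1022 F921
M5
G00 X12.2632 Y106.0607
M3 S818
G1 X21.3352 Y100.0637 F921
G1 X40.5521 Y85.6788 F921
G1 X57.1444 Y72.6751 F921
G1 X58.3429 Y70.8221 F921
M5
G00 X0.0000 Y0.0000

1 u = 1 mm; y_m = 132.8543 − y.

[1] `<circle>` circle, #ff8800→cut S818 F921: (119.1281,96.4038) → (110.1695,118.0319) → (88.5414,126.9905) → (66.9133,118.0319) → (57.9547,96.4038) → (66.9133,74.7757) → (88.5414,65.8171) → (110.1695,74.7757) → (119.1281,96.4038) (closed)

[2] `<path>` cubic bezier, #ff8800→cut S818 F921: (91.2398,106.6614) → (97.7435,81.4442) → (113.4979,52.7975) → (127.1650,29.5873) → (127.4067,20.6797)

[3] `<rect>` rectangle, #ff8800→cut S818 F921: (9.1326,70.1022) → (25.7462,70.1022) → (25.7462,22.6263) → (9.1326,22.6263) → (9.1326,70.1022) (closed)

[4] `<path>` cubic bezier, #ff8800→cut S818 F921: (12.2632,106.0607) → (21.3352,100.0637) → (40.5521,85.6788) → (57.1444,72.6751) → (58.3429,70.8221)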